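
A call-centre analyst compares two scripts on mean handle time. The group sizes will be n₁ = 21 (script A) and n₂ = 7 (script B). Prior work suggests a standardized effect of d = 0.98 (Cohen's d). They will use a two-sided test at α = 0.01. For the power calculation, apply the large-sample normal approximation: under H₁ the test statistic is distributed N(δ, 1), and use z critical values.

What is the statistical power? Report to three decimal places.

Noncentrality parameter: δ = d / √(1/n₁ + 1/n₂) = 0.98 / √(1/21 + 1/7) = 2.2455
Critical value for a two-sided test at α = 0.01: z_{α/2} = 2.576.
Power = Φ(δ − 2.576) + Φ(−δ − 2.576) = Φ(-0.330) + Φ(-4.821) = 0.3706 + 0.0000 = 0.3706.

Power ≈ 0.371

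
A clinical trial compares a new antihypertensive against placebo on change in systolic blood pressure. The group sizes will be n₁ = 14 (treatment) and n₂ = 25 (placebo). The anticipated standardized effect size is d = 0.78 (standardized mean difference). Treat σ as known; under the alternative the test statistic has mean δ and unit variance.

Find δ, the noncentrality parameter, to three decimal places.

δ ≈ 2.337

δ = d / √(1/n₁ + 1/n₂) = 0.78 / √(1/14 + 1/25) = 2.3367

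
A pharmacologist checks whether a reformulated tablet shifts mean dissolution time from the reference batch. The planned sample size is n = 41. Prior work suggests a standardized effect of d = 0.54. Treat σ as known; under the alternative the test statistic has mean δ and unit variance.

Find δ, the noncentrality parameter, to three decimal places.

δ ≈ 3.458

The noncentrality parameter scales effect size by the design's sample-size factor: δ = d·√n = 0.54 × √41 = 3.4577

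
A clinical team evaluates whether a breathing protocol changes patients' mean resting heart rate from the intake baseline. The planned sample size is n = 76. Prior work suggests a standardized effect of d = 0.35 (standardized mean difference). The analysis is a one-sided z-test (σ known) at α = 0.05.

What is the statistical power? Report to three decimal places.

Noncentrality parameter: δ = d·√n = 0.35 × √76 = 3.0512
Critical value for a one-sided test at α = 0.05: z_α = 1.645.
Power = P(Z > 1.645 − δ) = Φ(1.406) = 0.9202.

Power ≈ 0.920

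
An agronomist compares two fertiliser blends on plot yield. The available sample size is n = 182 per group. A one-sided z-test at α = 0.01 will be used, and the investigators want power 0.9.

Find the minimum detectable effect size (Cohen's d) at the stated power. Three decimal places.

Required noncentrality: δ = z_{0.01} + z_{0.10} = 2.326 + 1.282 = 3.608.
δ = d·√(n/2) ⇒ d = δ/√(n/2) = 3.608/√(182/2) = 0.3782.

d ≈ 0.378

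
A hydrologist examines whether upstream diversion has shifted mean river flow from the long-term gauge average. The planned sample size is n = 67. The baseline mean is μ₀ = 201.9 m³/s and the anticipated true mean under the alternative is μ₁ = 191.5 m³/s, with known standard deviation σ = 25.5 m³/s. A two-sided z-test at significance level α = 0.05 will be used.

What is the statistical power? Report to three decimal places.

Standardized effect: d = |μ₁ − μ₀| / σ = |191.5 − 201.9| / 25.5 = 0.4078
Noncentrality parameter: δ = d·√n = 0.4078 × √67 = 3.3383
Two-sided α = 0.05 → critical value z_{0.025} = 1.960.
Power = Φ(δ − 1.960) + Φ(−δ − 1.960) = Φ(1.378) + Φ(-5.298) = 0.9160 + 0.0000 = 0.9160.

Power ≈ 0.916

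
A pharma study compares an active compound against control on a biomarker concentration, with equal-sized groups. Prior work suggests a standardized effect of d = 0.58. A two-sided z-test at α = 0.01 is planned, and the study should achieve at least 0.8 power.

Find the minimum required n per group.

Set Φ(δ − 2.576) = 0.8; then δ − 2.576 = Φ⁻¹(0.8) = 0.842, giving δ = 3.417.
(Ignoring the negligible lower-tail rejection probability gives the usual closed-form inversion.)
δ = d·√(n/2) ⇒ n = 2(δ/d)² = 2 × (3.417 / 0.58)² = 69.44.
Round up to the next whole unit.

n = 70 per group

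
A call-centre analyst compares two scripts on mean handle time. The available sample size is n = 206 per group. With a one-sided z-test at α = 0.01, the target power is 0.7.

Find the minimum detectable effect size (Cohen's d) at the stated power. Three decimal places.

Need Φ(δ − 2.326) = 0.7, so δ = 2.326 + 0.524 = 2.851.
δ = d·√(n/2) ⇒ d = δ/√(n/2) = 2.851/√(206/2) = 0.2809.

d ≈ 0.281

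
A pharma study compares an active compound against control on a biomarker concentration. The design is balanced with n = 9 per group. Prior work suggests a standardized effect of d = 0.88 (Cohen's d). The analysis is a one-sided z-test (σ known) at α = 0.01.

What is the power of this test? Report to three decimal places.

Noncentrality parameter: δ = d·√(n/2) = 0.88 × √(9/2) = 1.8668
One-sided α = 0.01 → critical value z_{0.01} = 2.326.
Power = Φ(δ − 2.326) = Φ(-0.460) = 0.3229.

Power ≈ 0.323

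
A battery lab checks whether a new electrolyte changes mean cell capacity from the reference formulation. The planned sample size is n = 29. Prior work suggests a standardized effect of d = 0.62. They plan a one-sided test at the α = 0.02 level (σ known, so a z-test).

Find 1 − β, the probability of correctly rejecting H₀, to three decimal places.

Noncentrality parameter: δ = d·√n = 0.62 × √29 = 3.3388
One-sided α = 0.02 → critical value z_{0.02} = 2.054.
Power = Φ(δ − 2.054) = Φ(1.285) = 0.9006.

Power ≈ 0.901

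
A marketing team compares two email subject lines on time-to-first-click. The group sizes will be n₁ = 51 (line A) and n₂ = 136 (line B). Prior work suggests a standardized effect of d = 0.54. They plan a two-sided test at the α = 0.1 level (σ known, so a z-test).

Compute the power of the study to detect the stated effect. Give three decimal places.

Noncentrality parameter: δ = d / √(1/n₁ + 1/n₂) = 0.54 / √(1/51 + 1/136) = 3.2887
Two-sided α = 0.1 → critical value z_{0.05} = 1.645.
Power = Φ(δ − 1.645) + Φ(−δ − 1.645) = Φ(1.644) + Φ(-4.934) = 0.9499 + 0.0000 = 0.9499.

Power ≈ 0.950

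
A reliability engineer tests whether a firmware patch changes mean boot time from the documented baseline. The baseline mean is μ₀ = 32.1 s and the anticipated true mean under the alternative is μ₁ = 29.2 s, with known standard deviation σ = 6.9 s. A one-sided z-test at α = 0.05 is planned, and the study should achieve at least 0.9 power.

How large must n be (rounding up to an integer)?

n = 49

Standardized effect: d = |μ₁ − μ₀| / σ = |29.2 − 32.1| / 6.9 = 0.4203
Set Φ(δ − 1.645) = 0.9; then δ − 1.645 = Φ⁻¹(0.9) = 1.282, giving δ = 2.926.
δ = d·√n ⇒ n = (δ/d)² = (2.926 / 0.4203)² = 48.48.
Rounding up, n = 49.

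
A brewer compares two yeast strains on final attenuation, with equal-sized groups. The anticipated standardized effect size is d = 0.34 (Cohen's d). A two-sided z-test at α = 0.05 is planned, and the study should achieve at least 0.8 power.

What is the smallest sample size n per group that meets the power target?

n = 136 per group

For power 0.8 need Φ(δ − z_{0.025}) = 0.8, so δ = z_{0.025} + z_{0.20} = 1.960 + 0.842 = 2.802.
(For δ > 0 the lower-tail rejection region contributes negligibly to power, so the one-term inversion is standard.)
δ = d·√(n/2) ⇒ n = 2(δ/d)² = 2 × (2.802 / 0.34)² = 135.79.
Rounding up, n = 136 per group.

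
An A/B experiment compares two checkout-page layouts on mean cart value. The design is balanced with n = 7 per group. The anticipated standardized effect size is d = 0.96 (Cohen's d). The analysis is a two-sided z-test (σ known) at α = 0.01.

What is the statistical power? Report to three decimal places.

Noncentrality parameter: δ = d·√(n/2) = 0.96 × √(7/2) = 1.7960
Two-sided α = 0.01 → critical value z_{0.005} = 2.576.
Power = Φ(δ − 2.576) + Φ(−δ − 2.576) = Φ(-0.780) + Φ(-4.372) = 0.2177 + 0.0000 = 0.2178.

Power ≈ 0.218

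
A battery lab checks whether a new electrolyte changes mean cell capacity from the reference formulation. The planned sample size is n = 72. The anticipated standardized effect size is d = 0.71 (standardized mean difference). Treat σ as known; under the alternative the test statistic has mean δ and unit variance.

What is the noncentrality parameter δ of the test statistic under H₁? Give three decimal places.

δ ≈ 6.025

The noncentrality parameter scales effect size by the design's sample-size factor: δ = d·√n = 0.71 × √72 = 6.0245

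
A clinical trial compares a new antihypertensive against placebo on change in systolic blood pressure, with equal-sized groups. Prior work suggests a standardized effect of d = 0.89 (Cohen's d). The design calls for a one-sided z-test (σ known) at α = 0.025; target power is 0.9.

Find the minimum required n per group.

Set Φ(δ − 1.960) = 0.9; then δ − 1.960 = Φ⁻¹(0.9) = 1.282, giving δ = 3.242.
δ = d·√(n/2) ⇒ n = 2(δ/d)² = 2 × (3.242 / 0.89)² = 26.53.
Round up to the next whole unit.

n = 27 per group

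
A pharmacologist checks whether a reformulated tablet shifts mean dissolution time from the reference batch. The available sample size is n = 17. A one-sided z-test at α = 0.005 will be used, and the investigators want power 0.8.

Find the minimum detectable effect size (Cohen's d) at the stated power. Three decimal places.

d ≈ 0.829

Required noncentrality: δ = z_{0.005} + z_{0.20} = 2.576 + 0.842 = 3.417.
δ = d·√n ⇒ d = δ/√n = 3.417/√17 = 0.8289.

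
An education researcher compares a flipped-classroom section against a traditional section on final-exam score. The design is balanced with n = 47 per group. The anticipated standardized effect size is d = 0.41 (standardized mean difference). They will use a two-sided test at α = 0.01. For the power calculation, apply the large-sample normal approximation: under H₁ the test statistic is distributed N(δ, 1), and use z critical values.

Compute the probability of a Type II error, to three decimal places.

β ≈ 0.722

Noncentrality parameter: δ = d·√(n/2) = 0.41 × √(47/2) = 1.9875
Two-sided α = 0.01 → critical value z_{0.005} = 2.576.
Power = Φ(δ − 2.576) + Φ(−δ − 2.576) = Φ(-0.588) + Φ(-4.563) = 0.2782 + 0.0000 = 0.2782.
Type II error: β = 1 − power = 1 − 0.2782 = 0.7218.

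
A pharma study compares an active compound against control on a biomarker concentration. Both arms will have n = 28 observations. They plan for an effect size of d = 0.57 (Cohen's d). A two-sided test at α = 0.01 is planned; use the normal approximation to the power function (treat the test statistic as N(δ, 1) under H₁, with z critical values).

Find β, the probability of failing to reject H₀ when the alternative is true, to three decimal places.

Noncentrality parameter: δ = d·√(n/2) = 0.57 × √(28/2) = 2.1327
Two-sided α = 0.01 → critical value z_{0.005} = 2.576.
Power = Φ(δ − 2.576) + Φ(−δ − 2.576) = Φ(-0.443) + Φ(-4.709) = 0.3289 + 0.0000 = 0.3289.
Type II error: β = 1 − power = 1 − 0.3289 = 0.6711.

β ≈ 0.671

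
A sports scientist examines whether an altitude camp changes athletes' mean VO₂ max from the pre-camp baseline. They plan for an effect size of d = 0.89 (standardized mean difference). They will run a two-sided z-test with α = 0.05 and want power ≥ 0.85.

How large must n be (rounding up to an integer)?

n = 12

Set Φ(δ − 1.960) = 0.85; then δ − 1.960 = Φ⁻¹(0.85) = 1.036, giving δ = 2.996.
(Ignoring the negligible lower-tail rejection probability gives the usual closed-form inversion.)
δ = d·√n ⇒ n = (δ/d)² = (2.996 / 0.89)² = 11.33.
Rounding up, n = 12.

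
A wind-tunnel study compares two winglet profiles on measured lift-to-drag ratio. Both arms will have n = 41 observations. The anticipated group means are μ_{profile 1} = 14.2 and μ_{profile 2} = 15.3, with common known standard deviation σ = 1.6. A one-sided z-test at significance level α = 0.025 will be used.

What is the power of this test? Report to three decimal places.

Standardized effect: d = |μ_{profile 1} − μ_{profile 2}| / σ = |14.2 − 15.3| / 1.6 = 0.6875
Noncentrality parameter: δ = d·√(n/2) = 0.6875 × √(41/2) = 3.1128
One-sided α = 0.025 → critical value z_{0.025} = 1.960.
Power = P(Z > 1.960 − δ) = Φ(1.153) = 0.8755.

Power ≈ 0.876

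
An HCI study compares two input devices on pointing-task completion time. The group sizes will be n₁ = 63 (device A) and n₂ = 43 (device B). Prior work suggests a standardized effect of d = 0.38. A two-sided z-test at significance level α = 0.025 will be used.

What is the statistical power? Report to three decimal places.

Power ≈ 0.374

Noncentrality parameter: δ = d / √(1/n₁ + 1/n₂) = 0.38 / √(1/63 + 1/43) = 1.9210
Two-sided α = 0.025 → critical value z_{0.0125} = 2.241.
Power = Φ(δ − 2.241) + Φ(−δ − 2.241) = Φ(-0.320) + Φ(-4.162) = 0.3743 + 0.0000 = 0.3744.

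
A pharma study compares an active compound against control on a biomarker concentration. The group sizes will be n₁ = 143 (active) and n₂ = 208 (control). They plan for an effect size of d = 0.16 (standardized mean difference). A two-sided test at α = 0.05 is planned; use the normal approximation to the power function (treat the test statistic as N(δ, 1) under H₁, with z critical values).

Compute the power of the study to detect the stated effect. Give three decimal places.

Power ≈ 0.313

Noncentrality parameter: δ = d / √(1/n₁ + 1/n₂) = 0.16 / √(1/143 + 1/208) = 1.4729
Two-sided α = 0.05 → critical value z_{0.025} = 1.960.
Power = Φ(δ − 1.960) + Φ(−δ − 1.960) = Φ(-0.487) + Φ(-3.433) = 0.3131 + 0.0003 = 0.3134.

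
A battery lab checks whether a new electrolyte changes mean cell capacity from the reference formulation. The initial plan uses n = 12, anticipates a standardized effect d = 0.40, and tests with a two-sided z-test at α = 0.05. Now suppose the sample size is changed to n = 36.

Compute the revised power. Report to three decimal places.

With n = 36: δ = d·√n = 0.40 × √36 = 2.4000. Critical value z_{0.025} = 1.960.
Revised power = Φ(δ − 1.960) + Φ(−δ − 1.960) = Φ(0.440) + Φ(-4.360) = 0.6700 + 0.0000 = 0.6701.

Power ≈ 0.670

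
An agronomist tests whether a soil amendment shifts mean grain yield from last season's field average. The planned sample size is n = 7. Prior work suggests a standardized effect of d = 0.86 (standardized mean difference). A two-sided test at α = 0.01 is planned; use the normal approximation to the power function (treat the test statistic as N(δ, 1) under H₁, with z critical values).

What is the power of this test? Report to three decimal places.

Power ≈ 0.382

Noncentrality parameter: δ = d·√n = 0.86 × √7 = 2.2753
Two-sided α = 0.01 → critical value z_{0.005} = 2.576.
Power = Φ(δ − 2.576) + Φ(−δ − 2.576) = Φ(-0.300) + Φ(-4.851) = 0.3819 + 0.0000 = 0.3819.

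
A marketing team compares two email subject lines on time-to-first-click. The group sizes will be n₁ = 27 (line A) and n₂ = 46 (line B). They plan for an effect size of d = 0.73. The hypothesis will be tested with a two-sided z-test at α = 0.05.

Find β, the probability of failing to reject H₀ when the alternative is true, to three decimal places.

Noncentrality parameter: λ = d / √(1/n₁ + 1/n₂) = 0.73 / √(1/27 + 1/46) = 3.0111
Two-sided α = 0.05 → critical value z_{0.025} = 1.960.
Power = Φ(λ − 1.960) + Φ(−λ − 1.960) = Φ(1.051) + Φ(-4.971) = 0.8534 + 0.0000 = 0.8534.
Type II error: β = 1 − power = 1 − 0.8534 = 0.1466.

β ≈ 0.147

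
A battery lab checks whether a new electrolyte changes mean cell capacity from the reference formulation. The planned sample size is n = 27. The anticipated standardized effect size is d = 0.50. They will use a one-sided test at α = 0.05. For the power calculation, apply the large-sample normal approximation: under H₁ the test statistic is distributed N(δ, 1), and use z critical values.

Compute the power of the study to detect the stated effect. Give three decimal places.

Power ≈ 0.830

Noncentrality parameter: δ = d·√n = 0.50 × √27 = 2.5981
One-sided α = 0.05 → critical value z_{0.05} = 1.645.
Power = Φ(δ − 1.645) = Φ(0.953) = 0.8298.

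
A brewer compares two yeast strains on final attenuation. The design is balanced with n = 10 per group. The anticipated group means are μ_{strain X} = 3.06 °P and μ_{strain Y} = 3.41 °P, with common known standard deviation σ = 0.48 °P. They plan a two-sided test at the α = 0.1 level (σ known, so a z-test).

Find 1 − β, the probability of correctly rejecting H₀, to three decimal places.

Standardized effect: d = |μ_{strain X} − μ_{strain Y}| / σ = |3.06 − 3.41| / 0.48 = 0.7292
Noncentrality parameter: δ = d·√(n/2) = 0.7292 × √(10/2) = 1.6305
Critical value for a two-sided test at α = 0.1: z_{α/2} = 1.645.
Power = Φ(δ − 1.645) + Φ(−δ − 1.645) = Φ(-0.014) + Φ(-3.275) = 0.4943 + 0.0005 = 0.4948.

Power ≈ 0.495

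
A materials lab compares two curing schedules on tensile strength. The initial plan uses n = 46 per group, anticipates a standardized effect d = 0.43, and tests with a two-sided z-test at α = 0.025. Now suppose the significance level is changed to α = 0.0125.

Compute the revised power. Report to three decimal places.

Power ≈ 0.332

δ = d·√(n/2) = 0.43 × √(46/2) = 2.0622 (unchanged). New critical value: z_{0.0063} = 2.498.
Revised power = Φ(δ − 2.498) + Φ(−δ − 2.498) = Φ(-0.435) + Φ(-4.560) = 0.3316 + 0.0000 = 0.3316.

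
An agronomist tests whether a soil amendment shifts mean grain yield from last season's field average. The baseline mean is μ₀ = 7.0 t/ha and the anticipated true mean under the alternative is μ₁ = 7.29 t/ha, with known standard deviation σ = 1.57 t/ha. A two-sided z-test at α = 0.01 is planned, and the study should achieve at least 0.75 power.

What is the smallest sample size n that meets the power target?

n = 310

Standardized effect: d = |μ₁ − μ₀| / σ = |7.29 − 7.0| / 1.57 = 0.1847
Set Φ(δ − 2.576) = 0.75; then δ − 2.576 = Φ⁻¹(0.75) = 0.674, giving δ = 3.250.
(The Φ(−δ − z_{α/2}) term is vanishingly small for δ > 0 and is dropped in the standard sample-size formula.)
δ = d·√n ⇒ n = (δ/d)² = (3.250 / 0.1847)² = 309.64.
Round up to the next whole unit.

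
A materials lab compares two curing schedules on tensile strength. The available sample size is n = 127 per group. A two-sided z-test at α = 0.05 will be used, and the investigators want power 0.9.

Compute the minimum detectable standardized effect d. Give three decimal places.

Need Φ(δ − 1.960) = 0.9, so δ = 1.960 + 1.282 = 3.242.
(The second rejection-region term Φ(−δ − z_{α/2}) is negligible and dropped.)
δ = d·√(n/2) ⇒ d = δ/√(n/2) = 3.242/√(127/2) = 0.4068.

d ≈ 0.407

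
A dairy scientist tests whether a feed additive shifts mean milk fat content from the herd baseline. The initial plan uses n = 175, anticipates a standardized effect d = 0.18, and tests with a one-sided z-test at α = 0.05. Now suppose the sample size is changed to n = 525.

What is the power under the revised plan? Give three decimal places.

With n = 525: δ = d·√n = 0.18 × √525 = 4.1243. Critical value z_{0.05} = 1.645.
Revised power = Φ(δ − 1.645) = Φ(2.479) = 0.9934.

Power ≈ 0.993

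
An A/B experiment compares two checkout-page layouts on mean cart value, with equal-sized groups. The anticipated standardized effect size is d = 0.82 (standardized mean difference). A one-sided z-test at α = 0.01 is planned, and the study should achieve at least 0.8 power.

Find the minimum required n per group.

For power 0.8 need Φ(δ − z_{0.01}) = 0.8, so δ = z_{0.01} + z_{0.20} = 2.326 + 0.842 = 3.168.
δ = d·√(n/2) ⇒ n = 2(δ/d)² = 2 × (3.168 / 0.82)² = 29.85.
Round up to the next whole unit.

n = 30 per group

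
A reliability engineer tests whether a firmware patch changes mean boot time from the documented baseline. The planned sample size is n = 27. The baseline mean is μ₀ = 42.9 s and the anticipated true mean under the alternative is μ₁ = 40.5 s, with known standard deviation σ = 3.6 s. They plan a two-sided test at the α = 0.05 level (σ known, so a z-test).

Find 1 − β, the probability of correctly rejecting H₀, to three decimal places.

Power ≈ 0.934

Standardized effect: d = |μ₁ − μ₀| / σ = |40.5 − 42.9| / 3.6 = 0.6667
Noncentrality parameter: δ = d·√n = 0.6667 × √27 = 3.4641
Two-sided α = 0.05 → critical value z_{0.025} = 1.960.
Power = Φ(δ − 1.960) + Φ(−δ − 1.960) = Φ(1.504) + Φ(-5.424) = 0.9337 + 0.0000 = 0.9337.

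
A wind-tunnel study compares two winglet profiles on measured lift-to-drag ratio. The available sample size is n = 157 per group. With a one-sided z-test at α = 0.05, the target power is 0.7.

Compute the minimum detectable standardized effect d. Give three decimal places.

d ≈ 0.245

Need Φ(δ − 1.645) = 0.7, so δ = 1.645 + 0.524 = 2.169.
δ = d·√(n/2) ⇒ d = δ/√(n/2) = 2.169/√(157/2) = 0.2448.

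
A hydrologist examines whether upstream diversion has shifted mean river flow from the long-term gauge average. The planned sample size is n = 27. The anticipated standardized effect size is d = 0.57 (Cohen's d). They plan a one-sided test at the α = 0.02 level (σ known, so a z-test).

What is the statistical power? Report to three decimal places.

Noncentrality parameter: δ = d·√n = 0.57 × √27 = 2.9618
One-sided α = 0.02 → critical value z_{0.02} = 2.054.
Power = P(Z > 2.054 − δ) = Φ(0.908) = 0.8181.

Power ≈ 0.818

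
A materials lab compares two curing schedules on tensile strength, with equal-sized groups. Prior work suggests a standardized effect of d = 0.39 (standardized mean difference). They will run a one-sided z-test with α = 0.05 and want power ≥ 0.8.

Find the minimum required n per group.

For power 0.8 need Φ(δ − z_{0.05}) = 0.8, so δ = z_{0.05} + z_{0.20} = 1.645 + 0.842 = 2.486.
δ = d·√(n/2) ⇒ n = 2(δ/d)² = 2 × (2.486 / 0.39)² = 81.30.
Round up to the next whole unit.

n = 82 per group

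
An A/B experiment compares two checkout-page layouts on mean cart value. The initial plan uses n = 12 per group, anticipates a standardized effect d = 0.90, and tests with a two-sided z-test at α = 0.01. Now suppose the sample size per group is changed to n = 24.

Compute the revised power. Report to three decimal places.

With n = 24 per group: δ = d·√(n/2) = 0.90 × √(24/2) = 3.1177. Critical value z_{0.005} = 2.576.
Revised power = Φ(δ − 2.576) + Φ(−δ − 2.576) = Φ(0.542) + Φ(-5.694) = 0.7060 + 0.0000 = 0.7060.

Power ≈ 0.706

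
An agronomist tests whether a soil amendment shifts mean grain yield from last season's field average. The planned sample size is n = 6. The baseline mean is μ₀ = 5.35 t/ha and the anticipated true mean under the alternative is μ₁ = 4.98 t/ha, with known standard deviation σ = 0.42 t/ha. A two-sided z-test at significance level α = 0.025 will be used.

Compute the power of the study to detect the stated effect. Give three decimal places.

Power ≈ 0.467

Standardized effect: d = |μ₁ − μ₀| / σ = |4.98 − 5.35| / 0.42 = 0.8810
Noncentrality parameter: δ = d·√n = 0.8810 × √6 = 2.1579
Two-sided α = 0.025 → critical value z_{0.0125} = 2.241.
Power = Φ(δ − 2.241) + Φ(−δ − 2.241) = Φ(-0.084) + Φ(-4.399) = 0.4667 + 0.0000 = 0.4667.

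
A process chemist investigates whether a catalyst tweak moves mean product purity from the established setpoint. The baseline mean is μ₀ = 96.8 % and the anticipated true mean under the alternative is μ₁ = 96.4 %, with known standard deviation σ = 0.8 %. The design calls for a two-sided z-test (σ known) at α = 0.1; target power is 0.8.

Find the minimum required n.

n = 25

Standardized effect: d = |μ₁ − μ₀| / σ = |96.4 − 96.8| / 0.8 = 0.5000
Set Φ(δ − 1.645) = 0.8; then δ − 1.645 = Φ⁻¹(0.8) = 0.842, giving δ = 2.486.
(The Φ(−δ − z_{α/2}) term is vanishingly small for δ > 0 and is dropped in the standard sample-size formula.)
δ = d·√n ⇒ n = (δ/d)² = (2.486 / 0.5000)² = 24.73.
Round up to the next whole unit.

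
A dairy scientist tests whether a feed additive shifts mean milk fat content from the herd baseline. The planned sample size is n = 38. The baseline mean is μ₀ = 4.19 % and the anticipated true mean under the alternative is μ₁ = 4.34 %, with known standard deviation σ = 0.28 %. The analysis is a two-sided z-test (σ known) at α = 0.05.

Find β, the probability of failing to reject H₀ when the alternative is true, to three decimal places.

Standardized effect: d = |μ₁ − μ₀| / σ = |4.34 − 4.19| / 0.28 = 0.5357
Noncentrality parameter: δ = d·√n = 0.5357 × √38 = 3.3024
Critical value for a two-sided test at α = 0.05: z_{α/2} = 1.960.
Power = Φ(δ − 1.960) + Φ(−δ − 1.960) = Φ(1.342) + Φ(-5.262) = 0.9103 + 0.0000 = 0.9103.
Type II error: β = 1 − power = 1 − 0.9103 = 0.0897.

β ≈ 0.090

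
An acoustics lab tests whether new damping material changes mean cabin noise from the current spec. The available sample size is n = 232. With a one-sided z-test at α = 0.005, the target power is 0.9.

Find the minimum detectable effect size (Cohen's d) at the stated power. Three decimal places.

d ≈ 0.253

Need Φ(δ − 2.576) = 0.9, so δ = 2.576 + 1.282 = 3.857.
δ = d·√n ⇒ d = δ/√n = 3.857/√232 = 0.2532.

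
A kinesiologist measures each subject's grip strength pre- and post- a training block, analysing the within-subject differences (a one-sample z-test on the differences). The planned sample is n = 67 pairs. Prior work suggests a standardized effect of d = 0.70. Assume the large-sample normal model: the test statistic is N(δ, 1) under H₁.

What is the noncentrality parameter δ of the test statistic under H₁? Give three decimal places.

The noncentrality parameter scales effect size by the design's sample-size factor: δ = d·√n = 0.70 × √67 = 5.7297

δ ≈ 5.730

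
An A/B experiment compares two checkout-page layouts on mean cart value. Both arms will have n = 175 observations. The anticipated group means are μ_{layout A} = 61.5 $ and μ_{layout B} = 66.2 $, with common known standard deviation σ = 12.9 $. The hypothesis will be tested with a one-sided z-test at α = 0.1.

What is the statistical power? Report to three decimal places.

Power ≈ 0.983

Standardized effect: d = |μ_{layout A} − μ_{layout B}| / σ = |61.5 − 66.2| / 12.9 = 0.3643
Noncentrality parameter: δ = d·√(n/2) = 0.3643 × √(175/2) = 3.4081
Critical value for a one-sided test at α = 0.1: z_α = 1.282.
Power = P(Z > 1.282 − δ) = Φ(2.127) = 0.9833.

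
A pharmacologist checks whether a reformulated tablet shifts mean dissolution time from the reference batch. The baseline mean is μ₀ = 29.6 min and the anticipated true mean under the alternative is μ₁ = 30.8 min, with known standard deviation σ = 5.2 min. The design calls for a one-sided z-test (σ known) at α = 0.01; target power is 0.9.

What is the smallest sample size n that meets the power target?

n = 245

Standardized effect: d = |μ₁ − μ₀| / σ = |30.8 − 29.6| / 5.2 = 0.2308
For power 0.9 need Φ(δ − z_{0.01}) = 0.9, so δ = z_{0.01} + z_{0.10} = 2.326 + 1.282 = 3.608.
δ = d·√n ⇒ n = (δ/d)² = (3.608 / 0.2308)² = 244.43.
Rounding up, n = 245.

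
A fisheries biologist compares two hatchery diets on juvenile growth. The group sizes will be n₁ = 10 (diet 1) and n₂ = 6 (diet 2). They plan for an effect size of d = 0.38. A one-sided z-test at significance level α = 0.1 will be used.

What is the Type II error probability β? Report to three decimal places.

Noncentrality parameter: δ = d / √(1/n₁ + 1/n₂) = 0.38 / √(1/10 + 1/6) = 0.7359
Critical value for a one-sided test at α = 0.1: z_α = 1.282.
Power = P(Z > 1.282 − δ) = Φ(-0.546) = 0.2926.
Type II error: β = 1 − power = 1 − 0.2926 = 0.7074.

β ≈ 0.707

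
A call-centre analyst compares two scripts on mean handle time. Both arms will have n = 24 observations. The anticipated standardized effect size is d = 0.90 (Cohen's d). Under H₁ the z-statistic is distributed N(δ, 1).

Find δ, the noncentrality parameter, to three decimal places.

δ ≈ 3.118

δ = d·√(n/2) = 0.90 × √(24/2) = 3.1177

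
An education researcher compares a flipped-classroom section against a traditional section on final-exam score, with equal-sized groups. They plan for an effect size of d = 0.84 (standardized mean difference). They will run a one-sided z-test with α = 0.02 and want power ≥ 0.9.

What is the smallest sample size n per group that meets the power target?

n = 32 per group

Set Φ(δ − 2.054) = 0.9; then δ − 2.054 = Φ⁻¹(0.9) = 1.282, giving δ = 3.335.
δ = d·√(n/2) ⇒ n = 2(δ/d)² = 2 × (3.335 / 0.84)² = 31.53.
Rounding up, n = 32 per group.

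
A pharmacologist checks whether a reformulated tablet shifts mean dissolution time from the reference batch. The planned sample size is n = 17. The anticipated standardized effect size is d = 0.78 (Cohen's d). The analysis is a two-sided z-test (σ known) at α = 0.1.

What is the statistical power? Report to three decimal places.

Power ≈ 0.942

Noncentrality parameter: δ = d·√n = 0.78 × √17 = 3.2160
Critical value for a two-sided test at α = 0.1: z_{α/2} = 1.645.
Power = Φ(δ − 1.645) + Φ(−δ − 1.645) = Φ(1.571) + Φ(-4.861) = 0.9419 + 0.0000 = 0.9419.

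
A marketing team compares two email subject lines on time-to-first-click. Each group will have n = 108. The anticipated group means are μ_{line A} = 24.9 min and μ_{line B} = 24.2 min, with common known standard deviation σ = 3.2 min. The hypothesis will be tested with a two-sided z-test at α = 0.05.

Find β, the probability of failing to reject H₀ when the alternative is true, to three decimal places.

β ≈ 0.638

Standardized effect: d = |μ_{line A} − μ_{line B}| / σ = |24.9 − 24.2| / 3.2 = 0.2187
Noncentrality parameter: δ = d·√(n/2) = 0.2187 × √(108/2) = 1.6075
Two-sided α = 0.05 → critical value z_{0.025} = 1.960.
Power = Φ(δ − 1.960) + Φ(−δ − 1.960) = Φ(-0.352) + Φ(-3.567) = 0.3622 + 0.0002 = 0.3624.
Type II error: β = 1 − power = 1 − 0.3624 = 0.6376.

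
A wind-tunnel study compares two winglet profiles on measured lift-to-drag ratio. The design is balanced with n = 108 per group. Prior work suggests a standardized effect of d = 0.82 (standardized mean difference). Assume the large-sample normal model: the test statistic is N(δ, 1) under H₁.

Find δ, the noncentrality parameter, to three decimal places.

δ ≈ 6.026

The noncentrality parameter scales effect size by the design's sample-size factor: δ = d·√(n/2) = 0.82 × √(108/2) = 6.0257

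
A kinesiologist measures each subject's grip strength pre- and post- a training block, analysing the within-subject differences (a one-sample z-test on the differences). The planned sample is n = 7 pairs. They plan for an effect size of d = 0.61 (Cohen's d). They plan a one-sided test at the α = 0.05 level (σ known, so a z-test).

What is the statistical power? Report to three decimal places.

Noncentrality parameter: δ = d·√n = 0.61 × √7 = 1.6139
Critical value for a one-sided test at α = 0.05: z_α = 1.645.
Power = P(Z > 1.645 − δ) = Φ(-0.031) = 0.4877.

Power ≈ 0.488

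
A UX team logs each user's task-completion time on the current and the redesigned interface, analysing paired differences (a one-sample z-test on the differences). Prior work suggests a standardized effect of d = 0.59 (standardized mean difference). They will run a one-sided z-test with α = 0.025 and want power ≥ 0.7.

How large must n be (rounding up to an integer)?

n = 18

For power 0.7 need Φ(δ − z_{0.025}) = 0.7, so δ = z_{0.025} + z_{0.30} = 1.960 + 0.524 = 2.484.
δ = d·√n ⇒ n = (δ/d)² = (2.484 / 0.59)² = 17.73.
Round up to the next whole unit.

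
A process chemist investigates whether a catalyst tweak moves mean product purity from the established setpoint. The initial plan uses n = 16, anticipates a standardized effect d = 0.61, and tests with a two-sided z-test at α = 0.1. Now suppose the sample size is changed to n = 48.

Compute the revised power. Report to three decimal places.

With n = 48: δ = d·√n = 0.61 × √48 = 4.2262. Critical value z_{0.05} = 1.645.
Revised power = Φ(δ − 1.645) + Φ(−δ − 1.645) = Φ(2.581) + Φ(-5.871) = 0.9951 + 0.0000 = 0.9951.

Power ≈ 0.995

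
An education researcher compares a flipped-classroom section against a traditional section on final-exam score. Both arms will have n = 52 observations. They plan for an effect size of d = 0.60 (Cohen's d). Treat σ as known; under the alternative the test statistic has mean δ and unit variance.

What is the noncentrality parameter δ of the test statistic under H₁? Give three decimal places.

δ = d·√(n/2) = 0.60 × √(52/2) = 3.0594

δ ≈ 3.059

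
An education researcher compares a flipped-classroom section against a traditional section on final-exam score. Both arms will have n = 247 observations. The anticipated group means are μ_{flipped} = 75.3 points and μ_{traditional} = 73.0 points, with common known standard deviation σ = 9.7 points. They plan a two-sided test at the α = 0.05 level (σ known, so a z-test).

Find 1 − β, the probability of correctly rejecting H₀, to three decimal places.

Power ≈ 0.750

Standardized effect: d = |μ_{flipped} − μ_{traditional}| / σ = |75.3 − 73.0| / 9.7 = 0.2371
Noncentrality parameter: δ = d·√(n/2) = 0.2371 × √(247/2) = 2.6351
Two-sided α = 0.05 → critical value z_{0.025} = 1.960.
Power = Φ(δ − 1.960) + Φ(−δ − 1.960) = Φ(0.675) + Φ(-4.595) = 0.7502 + 0.0000 = 0.7502.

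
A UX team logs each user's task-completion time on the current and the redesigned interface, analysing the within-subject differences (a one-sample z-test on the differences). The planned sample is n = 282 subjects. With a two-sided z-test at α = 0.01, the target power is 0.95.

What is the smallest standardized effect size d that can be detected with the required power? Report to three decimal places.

d ≈ 0.251

Need Φ(δ − 2.576) = 0.95, so δ = 2.576 + 1.645 = 4.221.
(Lower-tail contribution to power is negligible for δ > 0.)
δ = d·√n ⇒ d = δ/√n = 4.221/√282 = 0.2513.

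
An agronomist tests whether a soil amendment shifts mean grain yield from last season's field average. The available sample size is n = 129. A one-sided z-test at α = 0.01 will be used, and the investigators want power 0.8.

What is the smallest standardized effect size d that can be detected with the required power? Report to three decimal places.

d ≈ 0.279

Required noncentrality: δ = z_{0.01} + z_{0.20} = 2.326 + 0.842 = 3.168.
δ = d·√n ⇒ d = δ/√n = 3.168/√129 = 0.2789.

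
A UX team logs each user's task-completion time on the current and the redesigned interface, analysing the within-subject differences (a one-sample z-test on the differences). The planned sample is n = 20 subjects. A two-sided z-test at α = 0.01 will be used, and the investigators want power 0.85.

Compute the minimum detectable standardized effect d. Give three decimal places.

Required noncentrality: δ = z_{0.005} + z_{0.15} = 2.576 + 1.036 = 3.612.
(Lower-tail contribution to power is negligible for δ > 0.)
δ = d·√n ⇒ d = δ/√n = 3.612/√20 = 0.8077.

d ≈ 0.808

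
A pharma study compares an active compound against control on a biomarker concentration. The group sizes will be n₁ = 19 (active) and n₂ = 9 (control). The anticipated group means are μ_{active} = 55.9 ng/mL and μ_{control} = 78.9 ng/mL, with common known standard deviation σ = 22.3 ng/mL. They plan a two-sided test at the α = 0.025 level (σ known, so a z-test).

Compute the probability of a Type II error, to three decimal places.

Standardized effect: d = |μ_{active} − μ_{control}| / σ = |55.9 − 78.9| / 22.3 = 1.0314
Noncentrality parameter: δ = d / √(1/n₁ + 1/n₂) = 1.0314 / √(1/19 + 1/9) = 2.5488
Critical value for a two-sided test at α = 0.025: z_{α/2} = 2.241.
Power = Φ(δ − 2.241) + Φ(−δ − 2.241) = Φ(0.307) + Φ(-4.790) = 0.6207 + 0.0000 = 0.6207.
Type II error: β = 1 − power = 1 − 0.6207 = 0.3793.

β ≈ 0.379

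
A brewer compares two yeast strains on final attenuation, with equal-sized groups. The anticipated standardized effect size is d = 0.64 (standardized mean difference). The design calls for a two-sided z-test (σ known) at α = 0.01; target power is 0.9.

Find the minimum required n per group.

For power 0.9 need Φ(δ − z_{0.005}) = 0.9, so δ = z_{0.005} + z_{0.10} = 2.576 + 1.282 = 3.857.
(Ignoring the negligible lower-tail rejection probability gives the usual closed-form inversion.)
δ = d·√(n/2) ⇒ n = 2(δ/d)² = 2 × (3.857 / 0.64)² = 72.65.
Rounding up, n = 73 per group.

n = 73 per group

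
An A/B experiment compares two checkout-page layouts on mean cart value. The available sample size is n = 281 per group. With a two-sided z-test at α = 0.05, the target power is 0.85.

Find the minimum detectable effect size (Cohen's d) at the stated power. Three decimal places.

Required noncentrality: δ = z_{0.025} + z_{0.15} = 1.960 + 1.036 = 2.996.
(The second rejection-region term Φ(−δ − z_{α/2}) is negligible and dropped.)
δ = d·√(n/2) ⇒ d = δ/√(n/2) = 2.996/√(281/2) = 0.2528.

d ≈ 0.253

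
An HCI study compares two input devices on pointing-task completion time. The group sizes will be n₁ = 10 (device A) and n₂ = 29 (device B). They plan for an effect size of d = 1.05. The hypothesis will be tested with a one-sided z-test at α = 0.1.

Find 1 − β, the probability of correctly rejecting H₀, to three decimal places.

Power ≈ 0.943

Noncentrality parameter: δ = d / √(1/n₁ + 1/n₂) = 1.05 / √(1/10 + 1/29) = 2.8632
One-sided α = 0.1 → critical value z_{0.1} = 1.282.
Power = Φ(δ − 1.282) = Φ(1.582) = 0.9431.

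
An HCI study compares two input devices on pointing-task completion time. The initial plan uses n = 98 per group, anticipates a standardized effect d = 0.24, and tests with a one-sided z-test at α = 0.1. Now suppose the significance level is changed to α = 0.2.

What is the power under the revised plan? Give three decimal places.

Power ≈ 0.799

δ = d·√(n/2) = 0.24 × √(98/2) = 1.6800 (unchanged). New critical value: z_{0.2} = 0.842.
Revised power = P(Z > 0.842 − δ) = Φ(0.838) = 0.7991.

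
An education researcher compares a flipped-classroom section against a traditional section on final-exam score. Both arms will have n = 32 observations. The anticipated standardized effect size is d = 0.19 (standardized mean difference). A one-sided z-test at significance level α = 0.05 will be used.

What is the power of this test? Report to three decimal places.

Power ≈ 0.188

Noncentrality parameter: δ = d·√(n/2) = 0.19 × √(32/2) = 0.7600
Critical value for a one-sided test at α = 0.05: z_α = 1.645.
Power = Φ(δ − 1.645) = Φ(-0.885) = 0.1881.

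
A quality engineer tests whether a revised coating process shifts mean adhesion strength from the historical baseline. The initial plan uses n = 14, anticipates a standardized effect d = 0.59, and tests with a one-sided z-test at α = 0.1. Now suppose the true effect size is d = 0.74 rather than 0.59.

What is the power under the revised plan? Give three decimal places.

Power ≈ 0.932

With d = 0.74: δ = d·√n = 0.74 × √14 = 2.7688. Critical value z_{0.1} = 1.282.
Revised power = Φ(δ − 1.282) = Φ(1.487) = 0.9315.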